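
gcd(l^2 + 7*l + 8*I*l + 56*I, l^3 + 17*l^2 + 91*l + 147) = l + 7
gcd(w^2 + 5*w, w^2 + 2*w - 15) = w + 5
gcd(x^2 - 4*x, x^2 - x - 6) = 1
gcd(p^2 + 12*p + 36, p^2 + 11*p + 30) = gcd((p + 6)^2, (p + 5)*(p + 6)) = p + 6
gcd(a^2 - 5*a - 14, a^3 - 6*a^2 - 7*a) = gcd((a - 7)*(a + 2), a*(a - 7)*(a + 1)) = a - 7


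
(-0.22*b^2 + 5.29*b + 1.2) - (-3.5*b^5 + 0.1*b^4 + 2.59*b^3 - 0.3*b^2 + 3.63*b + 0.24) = 3.5*b^5 - 0.1*b^4 - 2.59*b^3 + 0.08*b^2 + 1.66*b + 0.96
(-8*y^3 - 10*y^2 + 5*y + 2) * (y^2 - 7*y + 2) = -8*y^5 + 46*y^4 + 59*y^3 - 53*y^2 - 4*y + 4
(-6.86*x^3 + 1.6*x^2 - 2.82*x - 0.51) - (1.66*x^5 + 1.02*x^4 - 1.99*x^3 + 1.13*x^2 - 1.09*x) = -1.66*x^5 - 1.02*x^4 - 4.87*x^3 + 0.47*x^2 - 1.73*x - 0.51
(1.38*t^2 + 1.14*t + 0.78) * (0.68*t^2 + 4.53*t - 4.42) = 0.9384*t^4 + 7.0266*t^3 - 0.404999999999999*t^2 - 1.5054*t - 3.4476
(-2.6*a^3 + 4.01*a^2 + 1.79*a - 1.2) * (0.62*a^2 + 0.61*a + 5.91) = -1.612*a^5 + 0.9002*a^4 - 11.8101*a^3 + 24.047*a^2 + 9.8469*a - 7.092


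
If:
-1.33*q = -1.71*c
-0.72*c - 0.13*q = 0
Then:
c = 0.00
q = 0.00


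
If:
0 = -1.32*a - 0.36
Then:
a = -0.27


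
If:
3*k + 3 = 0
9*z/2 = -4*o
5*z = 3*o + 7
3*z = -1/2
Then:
No Solution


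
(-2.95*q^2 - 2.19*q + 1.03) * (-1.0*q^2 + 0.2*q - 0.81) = 2.95*q^4 + 1.6*q^3 + 0.9215*q^2 + 1.9799*q - 0.8343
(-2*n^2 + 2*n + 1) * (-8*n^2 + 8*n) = 16*n^4 - 32*n^3 + 8*n^2 + 8*n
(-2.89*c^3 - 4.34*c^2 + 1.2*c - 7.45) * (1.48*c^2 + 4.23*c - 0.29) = -4.2772*c^5 - 18.6479*c^4 - 15.7441*c^3 - 4.6914*c^2 - 31.8615*c + 2.1605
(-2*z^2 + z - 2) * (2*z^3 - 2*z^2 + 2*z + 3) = -4*z^5 + 6*z^4 - 10*z^3 - z - 6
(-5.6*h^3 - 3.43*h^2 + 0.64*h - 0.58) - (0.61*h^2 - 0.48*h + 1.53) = -5.6*h^3 - 4.04*h^2 + 1.12*h - 2.11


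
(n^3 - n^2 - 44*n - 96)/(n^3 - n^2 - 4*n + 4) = (n^3 - n^2 - 44*n - 96)/(n^3 - n^2 - 4*n + 4)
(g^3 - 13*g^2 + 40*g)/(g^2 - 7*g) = (g^2 - 13*g + 40)/(g - 7)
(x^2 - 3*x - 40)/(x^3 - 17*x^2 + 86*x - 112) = (x + 5)/(x^2 - 9*x + 14)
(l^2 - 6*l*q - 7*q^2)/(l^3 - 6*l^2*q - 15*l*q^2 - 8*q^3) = (-l + 7*q)/(-l^2 + 7*l*q + 8*q^2)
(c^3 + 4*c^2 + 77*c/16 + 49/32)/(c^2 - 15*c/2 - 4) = (16*c^2 + 56*c + 49)/(16*(c - 8))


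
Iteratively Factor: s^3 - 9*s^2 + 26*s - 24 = (s - 4)*(s^2 - 5*s + 6) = (s - 4)*(s - 2)*(s - 3)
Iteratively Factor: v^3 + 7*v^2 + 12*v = (v)*(v^2 + 7*v + 12) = v*(v + 3)*(v + 4)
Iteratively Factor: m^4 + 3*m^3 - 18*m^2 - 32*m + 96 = (m - 2)*(m^3 + 5*m^2 - 8*m - 48) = (m - 2)*(m + 4)*(m^2 + m - 12) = (m - 3)*(m - 2)*(m + 4)*(m + 4)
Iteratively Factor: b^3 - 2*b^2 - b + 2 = (b - 1)*(b^2 - b - 2) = (b - 1)*(b + 1)*(b - 2)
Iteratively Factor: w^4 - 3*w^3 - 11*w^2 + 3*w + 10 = (w + 2)*(w^3 - 5*w^2 - w + 5) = (w - 5)*(w + 2)*(w^2 - 1) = (w - 5)*(w - 1)*(w + 2)*(w + 1)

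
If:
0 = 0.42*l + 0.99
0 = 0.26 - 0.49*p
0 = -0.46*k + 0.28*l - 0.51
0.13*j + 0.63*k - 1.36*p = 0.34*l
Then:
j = 11.71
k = -2.54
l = -2.36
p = 0.53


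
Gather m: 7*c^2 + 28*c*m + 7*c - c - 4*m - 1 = 7*c^2 + 6*c + m*(28*c - 4) - 1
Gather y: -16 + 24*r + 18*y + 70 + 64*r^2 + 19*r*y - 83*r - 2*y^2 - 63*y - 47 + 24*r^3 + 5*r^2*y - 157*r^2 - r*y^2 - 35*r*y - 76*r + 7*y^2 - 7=24*r^3 - 93*r^2 - 135*r + y^2*(5 - r) + y*(5*r^2 - 16*r - 45)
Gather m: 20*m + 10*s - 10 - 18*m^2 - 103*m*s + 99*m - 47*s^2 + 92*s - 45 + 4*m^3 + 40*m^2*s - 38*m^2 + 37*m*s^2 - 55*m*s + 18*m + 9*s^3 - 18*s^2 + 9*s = 4*m^3 + m^2*(40*s - 56) + m*(37*s^2 - 158*s + 137) + 9*s^3 - 65*s^2 + 111*s - 55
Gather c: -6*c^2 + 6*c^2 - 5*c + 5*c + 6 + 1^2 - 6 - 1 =0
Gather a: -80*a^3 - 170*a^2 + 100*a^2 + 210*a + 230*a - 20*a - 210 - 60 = -80*a^3 - 70*a^2 + 420*a - 270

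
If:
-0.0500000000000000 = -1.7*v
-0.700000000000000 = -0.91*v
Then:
No Solution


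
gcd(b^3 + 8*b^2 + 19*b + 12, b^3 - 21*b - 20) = b^2 + 5*b + 4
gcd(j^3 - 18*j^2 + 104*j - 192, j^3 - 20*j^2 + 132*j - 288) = j^2 - 14*j + 48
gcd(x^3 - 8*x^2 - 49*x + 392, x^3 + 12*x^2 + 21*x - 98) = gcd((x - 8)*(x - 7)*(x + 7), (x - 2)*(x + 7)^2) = x + 7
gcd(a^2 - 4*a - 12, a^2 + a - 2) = a + 2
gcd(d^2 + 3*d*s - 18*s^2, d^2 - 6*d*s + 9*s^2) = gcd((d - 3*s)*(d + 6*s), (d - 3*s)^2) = -d + 3*s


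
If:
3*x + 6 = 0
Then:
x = -2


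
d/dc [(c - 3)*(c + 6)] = 2*c + 3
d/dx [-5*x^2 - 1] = -10*x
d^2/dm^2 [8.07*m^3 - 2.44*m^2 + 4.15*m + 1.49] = 48.42*m - 4.88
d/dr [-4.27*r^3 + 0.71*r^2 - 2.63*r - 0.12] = -12.81*r^2 + 1.42*r - 2.63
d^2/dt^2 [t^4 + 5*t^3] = 6*t*(2*t + 5)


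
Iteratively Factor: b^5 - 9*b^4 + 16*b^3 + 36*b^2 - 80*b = (b)*(b^4 - 9*b^3 + 16*b^2 + 36*b - 80) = b*(b - 4)*(b^3 - 5*b^2 - 4*b + 20) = b*(b - 5)*(b - 4)*(b^2 - 4) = b*(b - 5)*(b - 4)*(b - 2)*(b + 2)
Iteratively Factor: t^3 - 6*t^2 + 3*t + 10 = (t - 2)*(t^2 - 4*t - 5) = (t - 2)*(t + 1)*(t - 5)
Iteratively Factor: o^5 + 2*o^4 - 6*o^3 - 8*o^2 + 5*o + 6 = (o + 1)*(o^4 + o^3 - 7*o^2 - o + 6) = (o + 1)*(o + 3)*(o^3 - 2*o^2 - o + 2) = (o + 1)^2*(o + 3)*(o^2 - 3*o + 2) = (o - 1)*(o + 1)^2*(o + 3)*(o - 2)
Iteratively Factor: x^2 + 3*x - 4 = (x - 1)*(x + 4)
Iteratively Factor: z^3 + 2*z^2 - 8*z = (z - 2)*(z^2 + 4*z) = (z - 2)*(z + 4)*(z)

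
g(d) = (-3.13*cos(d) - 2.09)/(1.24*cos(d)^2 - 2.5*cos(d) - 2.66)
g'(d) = (2.48*sin(d)*cos(d) - 2.5*sin(d))*(-3.13*cos(d) - 2.09)/(1.24*cos(d)^2 - 2.5*cos(d) - 2.66)^2 + 3.13*sin(d)/(1.24*cos(d)^2 - 2.5*cos(d) - 2.66) = (3.8812*sin(d)^2 - 5.1832*cos(d) - 6.982)*sin(d)/(-1.24*cos(d)^2 + 2.5*cos(d) + 2.66)^2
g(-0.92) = 1.07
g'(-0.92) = 0.44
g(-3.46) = 1.06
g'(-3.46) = -0.76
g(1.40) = 0.86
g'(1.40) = -0.43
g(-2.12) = 0.45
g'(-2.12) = 1.20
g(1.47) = 0.83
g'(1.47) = -0.43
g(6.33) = 1.33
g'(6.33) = -0.04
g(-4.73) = 0.79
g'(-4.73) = -0.44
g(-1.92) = 0.61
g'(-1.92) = 0.61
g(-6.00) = 1.30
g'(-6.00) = -0.21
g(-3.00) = 0.98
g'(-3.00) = 0.24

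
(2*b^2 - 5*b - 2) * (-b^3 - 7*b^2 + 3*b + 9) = -2*b^5 - 9*b^4 + 43*b^3 + 17*b^2 - 51*b - 18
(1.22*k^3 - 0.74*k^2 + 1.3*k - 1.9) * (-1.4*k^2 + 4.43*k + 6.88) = -1.708*k^5 + 6.4406*k^4 + 3.2954*k^3 + 3.3278*k^2 + 0.527000000000001*k - 13.072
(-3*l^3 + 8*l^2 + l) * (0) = 0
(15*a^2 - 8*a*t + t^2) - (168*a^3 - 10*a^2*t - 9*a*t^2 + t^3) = -168*a^3 + 10*a^2*t + 15*a^2 + 9*a*t^2 - 8*a*t - t^3 + t^2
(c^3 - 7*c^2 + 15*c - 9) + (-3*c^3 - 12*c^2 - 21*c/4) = -2*c^3 - 19*c^2 + 39*c/4 - 9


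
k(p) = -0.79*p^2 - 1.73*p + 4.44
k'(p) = -1.58*p - 1.73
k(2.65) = -5.69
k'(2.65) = -5.92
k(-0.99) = 5.38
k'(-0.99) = -0.17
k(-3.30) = 1.55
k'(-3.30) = 3.48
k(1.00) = 1.92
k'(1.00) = -3.31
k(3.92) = -14.48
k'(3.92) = -7.92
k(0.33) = 3.78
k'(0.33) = -2.25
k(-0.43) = 5.04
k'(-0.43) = -1.05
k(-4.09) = -1.70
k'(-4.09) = 4.73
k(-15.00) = -147.36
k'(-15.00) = 21.97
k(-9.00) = -43.98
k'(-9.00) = 12.49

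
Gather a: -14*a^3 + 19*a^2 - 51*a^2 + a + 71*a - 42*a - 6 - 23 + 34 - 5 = -14*a^3 - 32*a^2 + 30*a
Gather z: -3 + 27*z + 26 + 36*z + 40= 63*z + 63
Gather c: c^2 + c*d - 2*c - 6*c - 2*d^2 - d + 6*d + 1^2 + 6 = c^2 + c*(d - 8) - 2*d^2 + 5*d + 7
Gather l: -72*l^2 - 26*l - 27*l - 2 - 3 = -72*l^2 - 53*l - 5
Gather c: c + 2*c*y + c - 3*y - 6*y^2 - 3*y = c*(2*y + 2) - 6*y^2 - 6*y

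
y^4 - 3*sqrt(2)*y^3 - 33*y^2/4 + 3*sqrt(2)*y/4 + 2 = (y - 1/2)*(y + 1/2)*(y - 4*sqrt(2))*(y + sqrt(2))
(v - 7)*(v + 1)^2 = v^3 - 5*v^2 - 13*v - 7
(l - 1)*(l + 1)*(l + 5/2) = l^3 + 5*l^2/2 - l - 5/2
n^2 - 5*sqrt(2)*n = n*(n - 5*sqrt(2))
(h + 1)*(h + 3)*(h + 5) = h^3 + 9*h^2 + 23*h + 15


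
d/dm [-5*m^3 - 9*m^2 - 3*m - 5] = -15*m^2 - 18*m - 3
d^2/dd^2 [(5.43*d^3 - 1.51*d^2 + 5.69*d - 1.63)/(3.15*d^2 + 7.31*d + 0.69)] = (-1.13686837721616e-13*d^5 - 1.13686837721616e-13*d^4 + 739.169916*d^3 + 86.9801219999999*d^2 - 283.891122*d - 225.95348)/(31.255875*d^6 + 217.600425*d^5 + 525.51072*d^4 + 485.947601*d^3 + 115.111872*d^2 + 10.440873*d + 0.328509)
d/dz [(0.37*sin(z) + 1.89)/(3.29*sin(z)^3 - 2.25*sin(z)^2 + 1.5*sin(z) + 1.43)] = (-2.4346*sin(z)^3 - 17.8218*sin(z)^2 + 8.505*sin(z) - 2.3059)*cos(z)/(10.8241*sin(z)^6 - 14.805*sin(z)^5 + 14.9325*sin(z)^4 + 2.6594*sin(z)^3 - 4.185*sin(z)^2 + 4.29*sin(z) + 2.0449)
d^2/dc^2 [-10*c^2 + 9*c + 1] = -20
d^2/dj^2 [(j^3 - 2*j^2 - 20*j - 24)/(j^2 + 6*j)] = 8*(7*j^3 - 18*j^2 - 108*j - 216)/(j^3*(j^3 + 18*j^2 + 108*j + 216))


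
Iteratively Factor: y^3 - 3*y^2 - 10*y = (y - 5)*(y^2 + 2*y) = y*(y - 5)*(y + 2)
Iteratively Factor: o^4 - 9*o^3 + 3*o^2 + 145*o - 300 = (o - 5)*(o^3 - 4*o^2 - 17*o + 60) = (o - 5)*(o + 4)*(o^2 - 8*o + 15) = (o - 5)^2*(o + 4)*(o - 3)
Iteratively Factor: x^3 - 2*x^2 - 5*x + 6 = (x - 1)*(x^2 - x - 6) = (x - 1)*(x + 2)*(x - 3)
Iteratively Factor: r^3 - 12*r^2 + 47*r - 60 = (r - 5)*(r^2 - 7*r + 12) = (r - 5)*(r - 4)*(r - 3)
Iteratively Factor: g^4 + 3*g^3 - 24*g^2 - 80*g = (g + 4)*(g^3 - g^2 - 20*g) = g*(g + 4)*(g^2 - g - 20) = g*(g - 5)*(g + 4)*(g + 4)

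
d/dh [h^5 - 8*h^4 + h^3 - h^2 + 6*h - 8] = 5*h^4 - 32*h^3 + 3*h^2 - 2*h + 6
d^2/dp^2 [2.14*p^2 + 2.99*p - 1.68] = 4.28000000000000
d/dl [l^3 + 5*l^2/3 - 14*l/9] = 3*l^2 + 10*l/3 - 14/9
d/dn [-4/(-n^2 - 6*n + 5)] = 8*(-n - 3)/(n^2 + 6*n - 5)^2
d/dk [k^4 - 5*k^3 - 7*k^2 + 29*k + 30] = 4*k^3 - 15*k^2 - 14*k + 29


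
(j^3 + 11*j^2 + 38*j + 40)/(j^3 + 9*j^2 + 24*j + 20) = (j + 4)/(j + 2)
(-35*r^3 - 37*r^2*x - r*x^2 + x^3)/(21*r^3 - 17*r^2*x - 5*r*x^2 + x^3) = (5*r^2 + 6*r*x + x^2)/(-3*r^2 + 2*r*x + x^2)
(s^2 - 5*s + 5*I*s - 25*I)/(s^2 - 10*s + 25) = (s + 5*I)/(s - 5)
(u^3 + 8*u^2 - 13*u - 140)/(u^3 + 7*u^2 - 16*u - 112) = (u + 5)/(u + 4)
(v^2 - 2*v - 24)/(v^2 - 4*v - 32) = (v - 6)/(v - 8)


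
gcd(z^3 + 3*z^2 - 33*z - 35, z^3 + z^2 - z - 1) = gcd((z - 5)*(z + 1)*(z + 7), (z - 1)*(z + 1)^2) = z + 1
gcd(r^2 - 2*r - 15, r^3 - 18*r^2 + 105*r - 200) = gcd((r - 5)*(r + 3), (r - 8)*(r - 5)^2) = r - 5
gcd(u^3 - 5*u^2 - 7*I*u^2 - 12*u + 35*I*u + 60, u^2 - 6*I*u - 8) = u - 4*I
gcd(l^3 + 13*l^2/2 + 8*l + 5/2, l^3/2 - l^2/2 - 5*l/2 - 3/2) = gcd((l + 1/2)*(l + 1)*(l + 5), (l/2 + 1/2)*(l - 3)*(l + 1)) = l + 1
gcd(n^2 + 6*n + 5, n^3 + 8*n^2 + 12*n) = 1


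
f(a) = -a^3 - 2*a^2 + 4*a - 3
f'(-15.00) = -611.00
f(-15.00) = 2862.00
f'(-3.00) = -11.00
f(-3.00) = -6.00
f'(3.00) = -35.00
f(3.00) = -36.00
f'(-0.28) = 4.88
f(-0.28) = -4.25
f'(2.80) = -30.72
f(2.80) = -29.43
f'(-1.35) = 3.93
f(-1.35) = -9.58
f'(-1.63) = 2.55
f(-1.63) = -10.50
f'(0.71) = -0.35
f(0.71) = -1.53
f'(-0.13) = 4.47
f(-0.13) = -3.55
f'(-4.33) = -34.93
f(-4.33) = 23.36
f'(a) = -3*a^2 - 4*a + 4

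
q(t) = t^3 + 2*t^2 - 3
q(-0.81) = -2.22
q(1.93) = 11.64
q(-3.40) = -19.18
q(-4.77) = -66.03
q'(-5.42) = 66.45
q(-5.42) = -103.47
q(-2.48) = -5.95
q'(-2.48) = 8.53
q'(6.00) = 132.00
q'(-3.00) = 15.00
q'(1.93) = 18.89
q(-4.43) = -50.69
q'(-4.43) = 41.15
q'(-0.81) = -1.27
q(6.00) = 285.00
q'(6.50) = 152.75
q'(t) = 3*t^2 + 4*t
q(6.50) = 356.12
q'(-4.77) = 49.18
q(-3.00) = -12.00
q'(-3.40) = 21.08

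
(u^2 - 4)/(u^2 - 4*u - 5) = (4 - u^2)/(-u^2 + 4*u + 5)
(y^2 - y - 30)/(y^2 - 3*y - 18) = (y + 5)/(y + 3)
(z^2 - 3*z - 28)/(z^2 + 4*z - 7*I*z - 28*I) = (z - 7)/(z - 7*I)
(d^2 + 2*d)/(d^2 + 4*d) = (d + 2)/(d + 4)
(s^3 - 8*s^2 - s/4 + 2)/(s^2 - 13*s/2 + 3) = (s^2 - 15*s/2 - 4)/(s - 6)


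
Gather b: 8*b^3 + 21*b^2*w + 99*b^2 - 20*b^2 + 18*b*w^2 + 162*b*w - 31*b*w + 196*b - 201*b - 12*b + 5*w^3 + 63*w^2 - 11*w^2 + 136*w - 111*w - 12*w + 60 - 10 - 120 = 8*b^3 + b^2*(21*w + 79) + b*(18*w^2 + 131*w - 17) + 5*w^3 + 52*w^2 + 13*w - 70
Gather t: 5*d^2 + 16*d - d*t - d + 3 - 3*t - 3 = 5*d^2 + 15*d + t*(-d - 3)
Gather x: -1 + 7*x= 7*x - 1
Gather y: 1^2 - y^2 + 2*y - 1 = -y^2 + 2*y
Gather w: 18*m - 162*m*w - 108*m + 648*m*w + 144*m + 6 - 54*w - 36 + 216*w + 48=54*m + w*(486*m + 162) + 18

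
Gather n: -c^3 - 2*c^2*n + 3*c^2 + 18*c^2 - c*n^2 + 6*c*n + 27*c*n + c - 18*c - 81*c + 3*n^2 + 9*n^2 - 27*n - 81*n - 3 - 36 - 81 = -c^3 + 21*c^2 - 98*c + n^2*(12 - c) + n*(-2*c^2 + 33*c - 108) - 120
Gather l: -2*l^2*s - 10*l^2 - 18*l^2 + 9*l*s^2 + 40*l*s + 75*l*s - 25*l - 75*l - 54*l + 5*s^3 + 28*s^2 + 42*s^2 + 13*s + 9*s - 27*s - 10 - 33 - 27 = l^2*(-2*s - 28) + l*(9*s^2 + 115*s - 154) + 5*s^3 + 70*s^2 - 5*s - 70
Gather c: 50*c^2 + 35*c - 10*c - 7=50*c^2 + 25*c - 7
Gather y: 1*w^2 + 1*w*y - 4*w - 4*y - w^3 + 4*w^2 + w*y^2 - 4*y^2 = -w^3 + 5*w^2 - 4*w + y^2*(w - 4) + y*(w - 4)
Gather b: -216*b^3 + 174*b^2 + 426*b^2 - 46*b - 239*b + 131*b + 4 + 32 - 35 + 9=-216*b^3 + 600*b^2 - 154*b + 10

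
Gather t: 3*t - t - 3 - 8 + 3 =2*t - 8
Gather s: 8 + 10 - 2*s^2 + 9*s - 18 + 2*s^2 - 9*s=0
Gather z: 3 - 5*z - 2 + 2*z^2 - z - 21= 2*z^2 - 6*z - 20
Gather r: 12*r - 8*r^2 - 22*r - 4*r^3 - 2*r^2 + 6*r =-4*r^3 - 10*r^2 - 4*r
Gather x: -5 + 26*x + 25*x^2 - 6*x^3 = -6*x^3 + 25*x^2 + 26*x - 5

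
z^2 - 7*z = z*(z - 7)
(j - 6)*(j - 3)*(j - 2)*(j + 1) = j^4 - 10*j^3 + 25*j^2 - 36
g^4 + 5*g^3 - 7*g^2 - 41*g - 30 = (g - 3)*(g + 1)*(g + 2)*(g + 5)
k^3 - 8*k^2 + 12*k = k*(k - 6)*(k - 2)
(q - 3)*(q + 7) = q^2 + 4*q - 21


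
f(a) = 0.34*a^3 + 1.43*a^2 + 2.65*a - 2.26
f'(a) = 1.02*a^2 + 2.86*a + 2.65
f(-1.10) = -3.90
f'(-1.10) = 0.74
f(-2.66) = -5.59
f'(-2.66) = 2.26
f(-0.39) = -3.10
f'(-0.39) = 1.69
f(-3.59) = -9.07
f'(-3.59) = 5.53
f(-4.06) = -12.20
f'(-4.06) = 7.85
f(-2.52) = -5.30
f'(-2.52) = 1.92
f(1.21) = 3.64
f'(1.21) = 7.60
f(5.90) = 132.98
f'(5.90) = 55.03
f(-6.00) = -40.12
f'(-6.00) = 22.21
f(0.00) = -2.26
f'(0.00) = 2.65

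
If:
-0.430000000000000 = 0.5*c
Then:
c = -0.86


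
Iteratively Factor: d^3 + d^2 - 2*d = (d - 1)*(d^2 + 2*d) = d*(d - 1)*(d + 2)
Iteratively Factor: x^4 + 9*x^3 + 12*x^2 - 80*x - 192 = (x + 4)*(x^3 + 5*x^2 - 8*x - 48) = (x + 4)^2*(x^2 + x - 12) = (x - 3)*(x + 4)^2*(x + 4)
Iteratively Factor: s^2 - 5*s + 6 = (s - 3)*(s - 2)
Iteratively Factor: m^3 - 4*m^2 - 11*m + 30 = (m - 2)*(m^2 - 2*m - 15) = (m - 2)*(m + 3)*(m - 5)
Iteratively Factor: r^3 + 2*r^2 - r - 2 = (r + 2)*(r^2 - 1) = (r - 1)*(r + 2)*(r + 1)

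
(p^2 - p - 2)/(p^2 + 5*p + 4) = (p - 2)/(p + 4)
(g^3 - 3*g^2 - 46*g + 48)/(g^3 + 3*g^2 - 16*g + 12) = (g - 8)/(g - 2)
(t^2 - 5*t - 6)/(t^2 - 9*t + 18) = (t + 1)/(t - 3)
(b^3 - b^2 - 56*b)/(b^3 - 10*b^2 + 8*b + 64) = b*(b + 7)/(b^2 - 2*b - 8)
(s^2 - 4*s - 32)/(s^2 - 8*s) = (s + 4)/s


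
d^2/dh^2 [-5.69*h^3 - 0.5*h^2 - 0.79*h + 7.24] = -34.14*h - 1.0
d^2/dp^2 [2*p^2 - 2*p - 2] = 4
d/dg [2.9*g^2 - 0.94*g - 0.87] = 5.8*g - 0.94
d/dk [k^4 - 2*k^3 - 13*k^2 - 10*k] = 4*k^3 - 6*k^2 - 26*k - 10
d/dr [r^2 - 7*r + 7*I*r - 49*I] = 2*r - 7 + 7*I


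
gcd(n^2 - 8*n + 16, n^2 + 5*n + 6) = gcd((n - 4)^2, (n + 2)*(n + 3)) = 1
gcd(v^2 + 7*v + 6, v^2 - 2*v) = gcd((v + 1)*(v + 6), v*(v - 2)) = 1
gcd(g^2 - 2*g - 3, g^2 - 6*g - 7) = g + 1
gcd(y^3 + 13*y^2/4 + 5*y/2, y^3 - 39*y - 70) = y + 2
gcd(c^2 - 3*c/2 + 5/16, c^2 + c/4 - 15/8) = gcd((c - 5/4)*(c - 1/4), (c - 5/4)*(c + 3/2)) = c - 5/4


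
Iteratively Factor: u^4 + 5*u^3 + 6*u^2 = (u)*(u^3 + 5*u^2 + 6*u) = u*(u + 3)*(u^2 + 2*u) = u^2*(u + 3)*(u + 2)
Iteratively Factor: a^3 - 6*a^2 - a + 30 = (a - 3)*(a^2 - 3*a - 10) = (a - 5)*(a - 3)*(a + 2)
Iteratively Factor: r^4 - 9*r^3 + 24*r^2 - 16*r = (r - 4)*(r^3 - 5*r^2 + 4*r) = (r - 4)*(r - 1)*(r^2 - 4*r) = (r - 4)^2*(r - 1)*(r)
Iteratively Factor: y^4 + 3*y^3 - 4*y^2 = (y)*(y^3 + 3*y^2 - 4*y) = y*(y + 4)*(y^2 - y) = y*(y - 1)*(y + 4)*(y)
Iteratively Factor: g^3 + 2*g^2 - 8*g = (g + 4)*(g^2 - 2*g) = (g - 2)*(g + 4)*(g)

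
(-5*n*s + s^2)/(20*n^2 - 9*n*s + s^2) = s/(-4*n + s)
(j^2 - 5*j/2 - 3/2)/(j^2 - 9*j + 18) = (j + 1/2)/(j - 6)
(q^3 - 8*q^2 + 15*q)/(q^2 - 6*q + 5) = q*(q - 3)/(q - 1)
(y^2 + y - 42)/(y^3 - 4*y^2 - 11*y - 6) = (y + 7)/(y^2 + 2*y + 1)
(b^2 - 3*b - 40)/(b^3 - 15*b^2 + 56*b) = (b + 5)/(b*(b - 7))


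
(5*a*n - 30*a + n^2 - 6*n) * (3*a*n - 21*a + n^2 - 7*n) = 15*a^2*n^2 - 195*a^2*n + 630*a^2 + 8*a*n^3 - 104*a*n^2 + 336*a*n + n^4 - 13*n^3 + 42*n^2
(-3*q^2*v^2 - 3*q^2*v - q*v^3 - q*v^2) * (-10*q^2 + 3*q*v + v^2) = 30*q^4*v^2 + 30*q^4*v + q^3*v^3 + q^3*v^2 - 6*q^2*v^4 - 6*q^2*v^3 - q*v^5 - q*v^4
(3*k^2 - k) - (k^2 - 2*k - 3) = 2*k^2 + k + 3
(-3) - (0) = -3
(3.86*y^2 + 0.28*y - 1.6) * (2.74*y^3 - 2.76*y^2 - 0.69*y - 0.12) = 10.5764*y^5 - 9.8864*y^4 - 7.8202*y^3 + 3.7596*y^2 + 1.0704*y + 0.192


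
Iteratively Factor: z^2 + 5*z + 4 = (z + 4)*(z + 1)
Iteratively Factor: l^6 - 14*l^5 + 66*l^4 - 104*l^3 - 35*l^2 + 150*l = (l - 3)*(l^5 - 11*l^4 + 33*l^3 - 5*l^2 - 50*l) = (l - 3)*(l + 1)*(l^4 - 12*l^3 + 45*l^2 - 50*l) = (l - 5)*(l - 3)*(l + 1)*(l^3 - 7*l^2 + 10*l) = (l - 5)^2*(l - 3)*(l + 1)*(l^2 - 2*l) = l*(l - 5)^2*(l - 3)*(l + 1)*(l - 2)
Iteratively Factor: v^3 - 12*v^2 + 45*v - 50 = (v - 5)*(v^2 - 7*v + 10) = (v - 5)*(v - 2)*(v - 5)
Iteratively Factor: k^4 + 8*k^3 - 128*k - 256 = (k + 4)*(k^3 + 4*k^2 - 16*k - 64) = (k + 4)^2*(k^2 - 16) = (k - 4)*(k + 4)^2*(k + 4)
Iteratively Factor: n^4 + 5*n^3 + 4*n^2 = (n)*(n^3 + 5*n^2 + 4*n) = n*(n + 4)*(n^2 + n) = n*(n + 1)*(n + 4)*(n)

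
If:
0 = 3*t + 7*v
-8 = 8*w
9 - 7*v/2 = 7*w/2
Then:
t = -25/3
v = 25/7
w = -1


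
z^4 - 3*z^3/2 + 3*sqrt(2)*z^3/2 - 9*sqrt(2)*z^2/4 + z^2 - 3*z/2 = z*(z - 3/2)*(z + sqrt(2)/2)*(z + sqrt(2))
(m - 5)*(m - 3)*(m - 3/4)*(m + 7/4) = m^4 - 7*m^3 + 91*m^2/16 + 51*m/2 - 315/16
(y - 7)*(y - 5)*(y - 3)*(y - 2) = y^4 - 17*y^3 + 101*y^2 - 247*y + 210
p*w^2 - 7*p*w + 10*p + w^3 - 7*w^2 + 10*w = (p + w)*(w - 5)*(w - 2)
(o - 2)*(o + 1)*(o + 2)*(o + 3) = o^4 + 4*o^3 - o^2 - 16*o - 12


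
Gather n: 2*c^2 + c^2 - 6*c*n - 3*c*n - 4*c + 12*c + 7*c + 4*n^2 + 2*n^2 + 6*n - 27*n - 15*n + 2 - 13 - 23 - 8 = 3*c^2 + 15*c + 6*n^2 + n*(-9*c - 36) - 42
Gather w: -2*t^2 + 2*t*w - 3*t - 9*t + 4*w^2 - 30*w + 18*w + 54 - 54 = -2*t^2 - 12*t + 4*w^2 + w*(2*t - 12)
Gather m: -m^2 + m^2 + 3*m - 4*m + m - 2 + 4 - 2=0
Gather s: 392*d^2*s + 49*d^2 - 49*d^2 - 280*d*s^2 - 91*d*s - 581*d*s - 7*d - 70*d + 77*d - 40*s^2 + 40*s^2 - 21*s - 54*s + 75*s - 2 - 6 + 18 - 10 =-280*d*s^2 + s*(392*d^2 - 672*d)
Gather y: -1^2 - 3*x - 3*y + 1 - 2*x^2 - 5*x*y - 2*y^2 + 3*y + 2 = -2*x^2 - 5*x*y - 3*x - 2*y^2 + 2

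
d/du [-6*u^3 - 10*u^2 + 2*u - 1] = -18*u^2 - 20*u + 2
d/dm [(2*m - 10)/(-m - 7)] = -24/(m + 7)^2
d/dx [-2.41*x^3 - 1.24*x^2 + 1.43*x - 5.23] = -7.23*x^2 - 2.48*x + 1.43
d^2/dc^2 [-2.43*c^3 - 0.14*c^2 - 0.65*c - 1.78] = -14.58*c - 0.28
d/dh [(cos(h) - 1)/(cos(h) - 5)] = 4*sin(h)/(cos(h) - 5)^2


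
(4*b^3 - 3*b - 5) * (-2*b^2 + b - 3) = -8*b^5 + 4*b^4 - 6*b^3 + 7*b^2 + 4*b + 15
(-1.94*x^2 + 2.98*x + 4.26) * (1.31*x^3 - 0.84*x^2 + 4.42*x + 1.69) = -2.5414*x^5 + 5.5334*x^4 - 5.4974*x^3 + 6.3146*x^2 + 23.8654*x + 7.1994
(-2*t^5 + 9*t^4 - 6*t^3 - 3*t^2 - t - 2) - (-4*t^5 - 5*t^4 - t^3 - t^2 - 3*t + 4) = 2*t^5 + 14*t^4 - 5*t^3 - 2*t^2 + 2*t - 6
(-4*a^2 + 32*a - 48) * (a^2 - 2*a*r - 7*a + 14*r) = -4*a^4 + 8*a^3*r + 60*a^3 - 120*a^2*r - 272*a^2 + 544*a*r + 336*a - 672*r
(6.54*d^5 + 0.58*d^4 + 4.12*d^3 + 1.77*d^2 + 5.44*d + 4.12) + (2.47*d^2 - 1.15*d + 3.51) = 6.54*d^5 + 0.58*d^4 + 4.12*d^3 + 4.24*d^2 + 4.29*d + 7.63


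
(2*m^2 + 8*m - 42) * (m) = 2*m^3 + 8*m^2 - 42*m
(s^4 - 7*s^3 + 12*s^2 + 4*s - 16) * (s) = s^5 - 7*s^4 + 12*s^3 + 4*s^2 - 16*s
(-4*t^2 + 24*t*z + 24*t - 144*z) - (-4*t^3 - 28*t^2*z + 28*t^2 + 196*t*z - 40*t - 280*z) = 4*t^3 + 28*t^2*z - 32*t^2 - 172*t*z + 64*t + 136*z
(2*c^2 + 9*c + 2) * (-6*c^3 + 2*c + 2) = -12*c^5 - 54*c^4 - 8*c^3 + 22*c^2 + 22*c + 4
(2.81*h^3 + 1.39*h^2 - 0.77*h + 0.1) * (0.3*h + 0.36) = 0.843*h^4 + 1.4286*h^3 + 0.2694*h^2 - 0.2472*h + 0.036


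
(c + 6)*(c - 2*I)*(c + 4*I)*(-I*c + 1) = -I*c^4 + 3*c^3 - 6*I*c^3 + 18*c^2 - 6*I*c^2 + 8*c - 36*I*c + 48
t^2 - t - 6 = (t - 3)*(t + 2)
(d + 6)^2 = d^2 + 12*d + 36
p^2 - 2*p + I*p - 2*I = (p - 2)*(p + I)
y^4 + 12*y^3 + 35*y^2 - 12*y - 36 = (y - 1)*(y + 1)*(y + 6)^2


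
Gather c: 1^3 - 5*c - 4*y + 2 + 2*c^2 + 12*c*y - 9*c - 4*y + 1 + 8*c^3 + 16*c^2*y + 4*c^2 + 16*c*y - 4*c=8*c^3 + c^2*(16*y + 6) + c*(28*y - 18) - 8*y + 4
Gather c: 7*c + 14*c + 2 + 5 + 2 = 21*c + 9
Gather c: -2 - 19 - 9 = -30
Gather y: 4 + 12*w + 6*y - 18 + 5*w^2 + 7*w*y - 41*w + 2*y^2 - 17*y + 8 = 5*w^2 - 29*w + 2*y^2 + y*(7*w - 11) - 6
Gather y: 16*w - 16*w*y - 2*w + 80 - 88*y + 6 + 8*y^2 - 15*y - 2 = 14*w + 8*y^2 + y*(-16*w - 103) + 84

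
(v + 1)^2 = v^2 + 2*v + 1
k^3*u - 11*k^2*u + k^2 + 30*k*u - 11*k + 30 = (k - 6)*(k - 5)*(k*u + 1)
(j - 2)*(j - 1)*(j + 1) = j^3 - 2*j^2 - j + 2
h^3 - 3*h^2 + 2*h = h*(h - 2)*(h - 1)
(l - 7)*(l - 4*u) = l^2 - 4*l*u - 7*l + 28*u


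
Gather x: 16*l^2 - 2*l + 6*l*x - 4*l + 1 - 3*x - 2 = 16*l^2 - 6*l + x*(6*l - 3) - 1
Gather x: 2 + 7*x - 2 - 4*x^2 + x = -4*x^2 + 8*x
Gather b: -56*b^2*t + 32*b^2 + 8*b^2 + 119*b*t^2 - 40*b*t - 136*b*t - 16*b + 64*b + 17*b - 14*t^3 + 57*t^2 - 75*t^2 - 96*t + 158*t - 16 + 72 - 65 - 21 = b^2*(40 - 56*t) + b*(119*t^2 - 176*t + 65) - 14*t^3 - 18*t^2 + 62*t - 30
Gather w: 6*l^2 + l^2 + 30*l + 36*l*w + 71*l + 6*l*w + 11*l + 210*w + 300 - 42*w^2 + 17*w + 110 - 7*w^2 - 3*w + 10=7*l^2 + 112*l - 49*w^2 + w*(42*l + 224) + 420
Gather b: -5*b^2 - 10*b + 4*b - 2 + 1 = -5*b^2 - 6*b - 1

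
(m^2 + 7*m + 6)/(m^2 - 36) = (m + 1)/(m - 6)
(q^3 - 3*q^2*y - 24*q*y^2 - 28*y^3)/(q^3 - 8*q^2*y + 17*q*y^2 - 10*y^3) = (q^3 - 3*q^2*y - 24*q*y^2 - 28*y^3)/(q^3 - 8*q^2*y + 17*q*y^2 - 10*y^3)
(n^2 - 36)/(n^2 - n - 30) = (n + 6)/(n + 5)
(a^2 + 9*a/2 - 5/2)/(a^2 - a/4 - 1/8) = 4*(a + 5)/(4*a + 1)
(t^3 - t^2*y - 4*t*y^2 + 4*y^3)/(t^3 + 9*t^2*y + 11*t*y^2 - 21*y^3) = (t^2 - 4*y^2)/(t^2 + 10*t*y + 21*y^2)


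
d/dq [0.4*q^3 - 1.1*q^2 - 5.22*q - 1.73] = 1.2*q^2 - 2.2*q - 5.22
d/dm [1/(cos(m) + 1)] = sin(m)/(cos(m) + 1)^2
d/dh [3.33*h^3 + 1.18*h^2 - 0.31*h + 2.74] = 9.99*h^2 + 2.36*h - 0.31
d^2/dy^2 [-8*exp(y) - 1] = -8*exp(y)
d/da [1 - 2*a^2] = -4*a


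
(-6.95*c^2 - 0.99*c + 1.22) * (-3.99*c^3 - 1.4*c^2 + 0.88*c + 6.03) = 27.7305*c^5 + 13.6801*c^4 - 9.5978*c^3 - 44.4877*c^2 - 4.8961*c + 7.3566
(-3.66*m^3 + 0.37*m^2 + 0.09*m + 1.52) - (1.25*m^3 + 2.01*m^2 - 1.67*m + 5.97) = -4.91*m^3 - 1.64*m^2 + 1.76*m - 4.45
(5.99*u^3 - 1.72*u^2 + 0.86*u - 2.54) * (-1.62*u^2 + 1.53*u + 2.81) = -9.7038*u^5 + 11.9511*u^4 + 12.8071*u^3 + 0.597400000000001*u^2 - 1.4696*u - 7.1374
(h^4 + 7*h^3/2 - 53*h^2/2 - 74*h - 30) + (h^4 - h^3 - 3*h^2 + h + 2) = 2*h^4 + 5*h^3/2 - 59*h^2/2 - 73*h - 28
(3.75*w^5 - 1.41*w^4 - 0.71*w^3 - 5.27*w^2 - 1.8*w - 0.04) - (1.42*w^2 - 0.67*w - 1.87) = 3.75*w^5 - 1.41*w^4 - 0.71*w^3 - 6.69*w^2 - 1.13*w + 1.83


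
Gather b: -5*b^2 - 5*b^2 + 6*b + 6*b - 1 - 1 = -10*b^2 + 12*b - 2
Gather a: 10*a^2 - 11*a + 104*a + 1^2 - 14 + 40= 10*a^2 + 93*a + 27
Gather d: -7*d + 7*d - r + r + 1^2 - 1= 0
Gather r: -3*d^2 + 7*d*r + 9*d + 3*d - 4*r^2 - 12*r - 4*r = -3*d^2 + 12*d - 4*r^2 + r*(7*d - 16)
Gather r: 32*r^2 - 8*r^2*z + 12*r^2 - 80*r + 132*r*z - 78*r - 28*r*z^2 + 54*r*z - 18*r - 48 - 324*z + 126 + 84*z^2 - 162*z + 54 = r^2*(44 - 8*z) + r*(-28*z^2 + 186*z - 176) + 84*z^2 - 486*z + 132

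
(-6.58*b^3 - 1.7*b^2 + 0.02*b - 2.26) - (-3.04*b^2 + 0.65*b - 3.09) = -6.58*b^3 + 1.34*b^2 - 0.63*b + 0.83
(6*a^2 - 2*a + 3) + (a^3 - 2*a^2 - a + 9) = a^3 + 4*a^2 - 3*a + 12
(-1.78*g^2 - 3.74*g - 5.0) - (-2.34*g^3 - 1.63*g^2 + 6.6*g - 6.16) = 2.34*g^3 - 0.15*g^2 - 10.34*g + 1.16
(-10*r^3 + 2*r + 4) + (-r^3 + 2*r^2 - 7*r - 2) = -11*r^3 + 2*r^2 - 5*r + 2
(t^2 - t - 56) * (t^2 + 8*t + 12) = t^4 + 7*t^3 - 52*t^2 - 460*t - 672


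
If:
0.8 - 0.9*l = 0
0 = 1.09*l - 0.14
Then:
No Solution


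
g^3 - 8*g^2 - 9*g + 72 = (g - 8)*(g - 3)*(g + 3)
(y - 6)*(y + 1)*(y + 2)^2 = y^4 - y^3 - 22*y^2 - 44*y - 24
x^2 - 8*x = x*(x - 8)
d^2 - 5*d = d*(d - 5)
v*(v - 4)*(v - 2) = v^3 - 6*v^2 + 8*v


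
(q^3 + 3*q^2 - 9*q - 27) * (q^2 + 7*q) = q^5 + 10*q^4 + 12*q^3 - 90*q^2 - 189*q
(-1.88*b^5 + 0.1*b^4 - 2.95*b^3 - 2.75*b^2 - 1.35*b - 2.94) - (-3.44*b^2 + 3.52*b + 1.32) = -1.88*b^5 + 0.1*b^4 - 2.95*b^3 + 0.69*b^2 - 4.87*b - 4.26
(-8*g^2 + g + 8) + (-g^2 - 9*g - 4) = -9*g^2 - 8*g + 4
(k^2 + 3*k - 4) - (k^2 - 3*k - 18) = 6*k + 14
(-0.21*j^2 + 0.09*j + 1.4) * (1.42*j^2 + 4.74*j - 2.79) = -0.2982*j^4 - 0.8676*j^3 + 3.0005*j^2 + 6.3849*j - 3.906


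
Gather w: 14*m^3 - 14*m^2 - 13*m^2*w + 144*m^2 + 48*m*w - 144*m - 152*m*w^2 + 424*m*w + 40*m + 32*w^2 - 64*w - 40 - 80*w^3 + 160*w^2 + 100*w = 14*m^3 + 130*m^2 - 104*m - 80*w^3 + w^2*(192 - 152*m) + w*(-13*m^2 + 472*m + 36) - 40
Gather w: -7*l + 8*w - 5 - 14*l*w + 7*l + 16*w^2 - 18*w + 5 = 16*w^2 + w*(-14*l - 10)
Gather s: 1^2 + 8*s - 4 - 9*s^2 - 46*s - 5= -9*s^2 - 38*s - 8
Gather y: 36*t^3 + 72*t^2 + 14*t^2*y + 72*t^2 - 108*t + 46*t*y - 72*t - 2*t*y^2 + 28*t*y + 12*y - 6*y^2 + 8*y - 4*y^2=36*t^3 + 144*t^2 - 180*t + y^2*(-2*t - 10) + y*(14*t^2 + 74*t + 20)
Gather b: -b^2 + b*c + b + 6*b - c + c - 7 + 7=-b^2 + b*(c + 7)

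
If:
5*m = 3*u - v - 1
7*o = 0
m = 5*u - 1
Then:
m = -5*v/22 - 1/11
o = 0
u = 2/11 - v/22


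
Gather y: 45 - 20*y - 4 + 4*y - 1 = 40 - 16*y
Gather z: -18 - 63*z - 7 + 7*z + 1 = -56*z - 24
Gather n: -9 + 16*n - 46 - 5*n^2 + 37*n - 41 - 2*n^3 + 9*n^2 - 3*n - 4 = -2*n^3 + 4*n^2 + 50*n - 100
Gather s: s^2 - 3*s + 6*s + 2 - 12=s^2 + 3*s - 10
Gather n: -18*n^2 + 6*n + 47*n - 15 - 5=-18*n^2 + 53*n - 20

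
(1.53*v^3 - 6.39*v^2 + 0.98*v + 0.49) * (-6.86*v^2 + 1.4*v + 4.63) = -10.4958*v^5 + 45.9774*v^4 - 8.5849*v^3 - 31.5751*v^2 + 5.2234*v + 2.2687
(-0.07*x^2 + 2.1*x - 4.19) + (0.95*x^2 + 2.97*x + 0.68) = 0.88*x^2 + 5.07*x - 3.51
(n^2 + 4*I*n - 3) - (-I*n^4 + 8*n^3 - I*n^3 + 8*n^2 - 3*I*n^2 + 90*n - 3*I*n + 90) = I*n^4 - 8*n^3 + I*n^3 - 7*n^2 + 3*I*n^2 - 90*n + 7*I*n - 93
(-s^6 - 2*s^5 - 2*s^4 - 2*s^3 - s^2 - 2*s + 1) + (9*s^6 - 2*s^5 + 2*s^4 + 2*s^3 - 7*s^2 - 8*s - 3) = 8*s^6 - 4*s^5 - 8*s^2 - 10*s - 2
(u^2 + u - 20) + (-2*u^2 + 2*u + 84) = -u^2 + 3*u + 64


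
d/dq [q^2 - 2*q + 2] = 2*q - 2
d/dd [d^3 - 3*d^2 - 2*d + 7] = 3*d^2 - 6*d - 2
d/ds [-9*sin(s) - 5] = -9*cos(s)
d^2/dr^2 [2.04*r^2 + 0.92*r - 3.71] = 4.08000000000000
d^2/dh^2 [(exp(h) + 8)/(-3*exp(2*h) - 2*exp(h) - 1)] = (-9*exp(4*h) - 282*exp(3*h) - 126*exp(2*h) + 66*exp(h) + 15)*exp(h)/(27*exp(6*h) + 54*exp(5*h) + 63*exp(4*h) + 44*exp(3*h) + 21*exp(2*h) + 6*exp(h) + 1)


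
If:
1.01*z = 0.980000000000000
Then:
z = 0.97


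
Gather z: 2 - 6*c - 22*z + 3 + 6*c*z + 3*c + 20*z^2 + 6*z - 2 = -3*c + 20*z^2 + z*(6*c - 16) + 3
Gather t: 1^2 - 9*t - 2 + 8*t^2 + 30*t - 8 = 8*t^2 + 21*t - 9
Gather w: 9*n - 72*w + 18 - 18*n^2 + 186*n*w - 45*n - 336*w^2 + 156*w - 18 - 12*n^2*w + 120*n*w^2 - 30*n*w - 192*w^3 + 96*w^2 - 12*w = -18*n^2 - 36*n - 192*w^3 + w^2*(120*n - 240) + w*(-12*n^2 + 156*n + 72)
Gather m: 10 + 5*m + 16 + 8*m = 13*m + 26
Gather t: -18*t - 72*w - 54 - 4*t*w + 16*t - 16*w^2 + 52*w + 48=t*(-4*w - 2) - 16*w^2 - 20*w - 6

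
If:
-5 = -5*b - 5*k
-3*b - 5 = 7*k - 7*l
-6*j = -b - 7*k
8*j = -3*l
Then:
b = 76/51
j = -11/34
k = -25/51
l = 44/51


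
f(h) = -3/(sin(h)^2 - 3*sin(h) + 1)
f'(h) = -3*(-2*sin(h)*cos(h) + 3*cos(h))/(sin(h)^2 - 3*sin(h) + 1)^2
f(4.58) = -0.61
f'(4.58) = 0.08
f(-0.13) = -2.13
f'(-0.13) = -4.91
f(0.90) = 4.07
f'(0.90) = -4.93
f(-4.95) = 3.09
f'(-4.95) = -0.79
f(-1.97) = -0.65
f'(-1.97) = 0.27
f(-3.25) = -4.37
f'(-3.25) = 17.58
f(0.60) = 8.00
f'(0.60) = -32.92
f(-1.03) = -0.70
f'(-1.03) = -0.39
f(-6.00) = -12.51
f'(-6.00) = -122.26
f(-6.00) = -12.51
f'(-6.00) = -122.26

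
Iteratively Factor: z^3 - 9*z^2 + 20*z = (z)*(z^2 - 9*z + 20) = z*(z - 4)*(z - 5)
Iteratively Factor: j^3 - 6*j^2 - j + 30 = (j - 3)*(j^2 - 3*j - 10) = (j - 3)*(j + 2)*(j - 5)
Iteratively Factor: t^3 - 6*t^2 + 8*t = (t)*(t^2 - 6*t + 8) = t*(t - 4)*(t - 2)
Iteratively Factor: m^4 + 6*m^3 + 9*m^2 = (m)*(m^3 + 6*m^2 + 9*m) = m*(m + 3)*(m^2 + 3*m) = m*(m + 3)^2*(m)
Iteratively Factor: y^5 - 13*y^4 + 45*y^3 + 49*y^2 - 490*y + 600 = (y - 5)*(y^4 - 8*y^3 + 5*y^2 + 74*y - 120) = (y - 5)^2*(y^3 - 3*y^2 - 10*y + 24) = (y - 5)^2*(y - 2)*(y^2 - y - 12) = (y - 5)^2*(y - 2)*(y + 3)*(y - 4)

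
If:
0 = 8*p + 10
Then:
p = -5/4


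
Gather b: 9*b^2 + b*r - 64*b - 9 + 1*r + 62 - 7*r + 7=9*b^2 + b*(r - 64) - 6*r + 60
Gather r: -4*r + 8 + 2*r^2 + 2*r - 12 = 2*r^2 - 2*r - 4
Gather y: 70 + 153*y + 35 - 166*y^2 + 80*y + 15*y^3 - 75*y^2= 15*y^3 - 241*y^2 + 233*y + 105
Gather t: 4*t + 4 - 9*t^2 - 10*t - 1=-9*t^2 - 6*t + 3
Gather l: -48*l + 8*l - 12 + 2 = -40*l - 10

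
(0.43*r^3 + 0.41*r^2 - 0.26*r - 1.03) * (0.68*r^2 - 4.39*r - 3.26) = 0.2924*r^5 - 1.6089*r^4 - 3.3785*r^3 - 0.8956*r^2 + 5.3693*r + 3.3578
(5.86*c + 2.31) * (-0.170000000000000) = -0.9962*c - 0.3927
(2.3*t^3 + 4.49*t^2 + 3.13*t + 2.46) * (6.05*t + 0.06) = 13.915*t^4 + 27.3025*t^3 + 19.2059*t^2 + 15.0708*t + 0.1476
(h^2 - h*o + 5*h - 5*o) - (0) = h^2 - h*o + 5*h - 5*o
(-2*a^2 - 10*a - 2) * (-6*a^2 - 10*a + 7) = 12*a^4 + 80*a^3 + 98*a^2 - 50*a - 14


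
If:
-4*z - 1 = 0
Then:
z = -1/4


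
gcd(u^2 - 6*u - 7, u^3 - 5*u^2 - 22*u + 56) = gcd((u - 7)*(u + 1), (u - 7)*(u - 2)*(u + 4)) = u - 7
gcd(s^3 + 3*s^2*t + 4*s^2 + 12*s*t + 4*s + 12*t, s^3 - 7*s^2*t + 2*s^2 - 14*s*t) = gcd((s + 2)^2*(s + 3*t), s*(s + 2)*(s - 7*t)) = s + 2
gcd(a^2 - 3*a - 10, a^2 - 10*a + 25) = a - 5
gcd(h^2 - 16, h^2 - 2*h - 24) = h + 4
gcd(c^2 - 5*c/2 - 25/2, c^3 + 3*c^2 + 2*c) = 1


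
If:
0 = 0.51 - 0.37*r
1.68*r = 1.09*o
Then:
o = 2.12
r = 1.38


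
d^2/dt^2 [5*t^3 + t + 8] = 30*t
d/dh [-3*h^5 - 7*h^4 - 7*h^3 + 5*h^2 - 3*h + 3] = -15*h^4 - 28*h^3 - 21*h^2 + 10*h - 3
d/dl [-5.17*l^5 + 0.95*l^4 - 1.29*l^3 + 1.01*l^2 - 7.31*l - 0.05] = -25.85*l^4 + 3.8*l^3 - 3.87*l^2 + 2.02*l - 7.31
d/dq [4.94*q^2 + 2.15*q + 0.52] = 9.88*q + 2.15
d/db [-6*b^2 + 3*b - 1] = 3 - 12*b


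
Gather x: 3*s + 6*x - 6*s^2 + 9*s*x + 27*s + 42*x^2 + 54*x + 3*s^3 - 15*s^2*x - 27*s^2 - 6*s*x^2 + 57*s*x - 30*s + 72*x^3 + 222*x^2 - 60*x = 3*s^3 - 33*s^2 + 72*x^3 + x^2*(264 - 6*s) + x*(-15*s^2 + 66*s)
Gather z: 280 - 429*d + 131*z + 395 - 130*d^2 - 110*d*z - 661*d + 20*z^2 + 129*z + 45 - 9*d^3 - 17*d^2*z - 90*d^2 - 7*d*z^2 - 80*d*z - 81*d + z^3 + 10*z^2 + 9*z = -9*d^3 - 220*d^2 - 1171*d + z^3 + z^2*(30 - 7*d) + z*(-17*d^2 - 190*d + 269) + 720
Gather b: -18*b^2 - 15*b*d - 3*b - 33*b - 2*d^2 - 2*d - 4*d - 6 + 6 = -18*b^2 + b*(-15*d - 36) - 2*d^2 - 6*d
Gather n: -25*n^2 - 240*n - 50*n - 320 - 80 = -25*n^2 - 290*n - 400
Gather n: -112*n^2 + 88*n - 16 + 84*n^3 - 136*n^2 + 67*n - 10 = 84*n^3 - 248*n^2 + 155*n - 26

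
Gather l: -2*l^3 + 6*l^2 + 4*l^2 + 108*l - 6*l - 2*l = -2*l^3 + 10*l^2 + 100*l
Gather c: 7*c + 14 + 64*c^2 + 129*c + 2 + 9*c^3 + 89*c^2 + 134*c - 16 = 9*c^3 + 153*c^2 + 270*c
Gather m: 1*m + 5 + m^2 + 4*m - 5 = m^2 + 5*m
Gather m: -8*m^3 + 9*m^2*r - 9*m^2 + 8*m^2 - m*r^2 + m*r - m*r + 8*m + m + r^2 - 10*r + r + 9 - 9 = -8*m^3 + m^2*(9*r - 1) + m*(9 - r^2) + r^2 - 9*r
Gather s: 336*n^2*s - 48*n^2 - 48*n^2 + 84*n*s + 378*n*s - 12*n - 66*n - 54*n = -96*n^2 - 132*n + s*(336*n^2 + 462*n)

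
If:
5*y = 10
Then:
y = 2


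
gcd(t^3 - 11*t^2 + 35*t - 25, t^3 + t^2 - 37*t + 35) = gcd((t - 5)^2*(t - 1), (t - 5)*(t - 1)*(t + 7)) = t^2 - 6*t + 5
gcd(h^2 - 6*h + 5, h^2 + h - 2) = h - 1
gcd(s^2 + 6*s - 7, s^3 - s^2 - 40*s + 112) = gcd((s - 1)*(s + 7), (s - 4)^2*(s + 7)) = s + 7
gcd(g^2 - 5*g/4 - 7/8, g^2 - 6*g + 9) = 1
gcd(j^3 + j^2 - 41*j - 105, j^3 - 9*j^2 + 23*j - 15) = 1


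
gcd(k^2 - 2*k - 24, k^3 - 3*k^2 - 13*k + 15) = 1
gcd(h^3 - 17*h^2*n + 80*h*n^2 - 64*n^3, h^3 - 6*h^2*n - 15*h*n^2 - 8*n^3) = h - 8*n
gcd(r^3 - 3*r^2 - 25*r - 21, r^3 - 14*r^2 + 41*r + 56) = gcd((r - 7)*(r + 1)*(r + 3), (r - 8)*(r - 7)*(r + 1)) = r^2 - 6*r - 7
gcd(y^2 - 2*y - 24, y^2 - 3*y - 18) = y - 6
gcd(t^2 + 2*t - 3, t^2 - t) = t - 1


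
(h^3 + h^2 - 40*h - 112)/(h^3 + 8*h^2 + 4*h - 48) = (h^2 - 3*h - 28)/(h^2 + 4*h - 12)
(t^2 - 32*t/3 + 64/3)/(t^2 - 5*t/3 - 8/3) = (t - 8)/(t + 1)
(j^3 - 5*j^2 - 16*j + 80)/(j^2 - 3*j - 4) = (j^2 - j - 20)/(j + 1)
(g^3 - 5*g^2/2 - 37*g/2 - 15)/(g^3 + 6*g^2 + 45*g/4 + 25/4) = 2*(g - 6)/(2*g + 5)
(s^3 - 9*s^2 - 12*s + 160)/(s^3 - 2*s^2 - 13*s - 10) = (s^2 - 4*s - 32)/(s^2 + 3*s + 2)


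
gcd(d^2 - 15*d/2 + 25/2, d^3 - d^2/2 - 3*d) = 1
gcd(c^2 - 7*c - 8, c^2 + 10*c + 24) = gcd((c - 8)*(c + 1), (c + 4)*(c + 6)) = 1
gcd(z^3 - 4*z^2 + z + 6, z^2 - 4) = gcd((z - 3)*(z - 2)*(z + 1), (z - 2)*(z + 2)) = z - 2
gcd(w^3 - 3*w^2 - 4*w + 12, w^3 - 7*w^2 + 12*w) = w - 3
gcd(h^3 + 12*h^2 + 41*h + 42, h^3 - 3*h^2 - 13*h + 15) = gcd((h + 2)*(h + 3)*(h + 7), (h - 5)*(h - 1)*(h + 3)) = h + 3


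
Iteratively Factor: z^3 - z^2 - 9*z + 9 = (z - 1)*(z^2 - 9) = (z - 1)*(z + 3)*(z - 3)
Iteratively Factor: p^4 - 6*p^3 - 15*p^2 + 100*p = (p + 4)*(p^3 - 10*p^2 + 25*p) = p*(p + 4)*(p^2 - 10*p + 25) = p*(p - 5)*(p + 4)*(p - 5)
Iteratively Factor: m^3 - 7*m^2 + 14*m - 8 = (m - 4)*(m^2 - 3*m + 2) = (m - 4)*(m - 2)*(m - 1)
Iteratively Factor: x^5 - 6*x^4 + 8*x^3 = (x)*(x^4 - 6*x^3 + 8*x^2) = x^2*(x^3 - 6*x^2 + 8*x) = x^2*(x - 4)*(x^2 - 2*x) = x^3*(x - 4)*(x - 2)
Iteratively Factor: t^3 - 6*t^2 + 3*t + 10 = (t - 2)*(t^2 - 4*t - 5) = (t - 5)*(t - 2)*(t + 1)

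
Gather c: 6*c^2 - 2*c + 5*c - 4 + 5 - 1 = 6*c^2 + 3*c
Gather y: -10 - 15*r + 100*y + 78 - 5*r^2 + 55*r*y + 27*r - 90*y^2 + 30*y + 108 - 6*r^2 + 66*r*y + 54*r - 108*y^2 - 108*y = -11*r^2 + 66*r - 198*y^2 + y*(121*r + 22) + 176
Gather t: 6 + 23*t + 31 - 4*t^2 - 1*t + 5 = -4*t^2 + 22*t + 42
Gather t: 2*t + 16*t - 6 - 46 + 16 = 18*t - 36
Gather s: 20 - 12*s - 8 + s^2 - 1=s^2 - 12*s + 11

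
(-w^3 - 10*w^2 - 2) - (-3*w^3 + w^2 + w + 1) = 2*w^3 - 11*w^2 - w - 3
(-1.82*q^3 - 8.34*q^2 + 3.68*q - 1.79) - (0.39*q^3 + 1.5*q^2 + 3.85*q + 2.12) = -2.21*q^3 - 9.84*q^2 - 0.17*q - 3.91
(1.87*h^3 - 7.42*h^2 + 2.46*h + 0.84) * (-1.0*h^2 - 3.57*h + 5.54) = -1.87*h^5 + 0.7441*h^4 + 34.3892*h^3 - 50.729*h^2 + 10.6296*h + 4.6536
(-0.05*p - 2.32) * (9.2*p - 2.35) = -0.46*p^2 - 21.2265*p + 5.452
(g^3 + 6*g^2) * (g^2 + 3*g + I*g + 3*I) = g^5 + 9*g^4 + I*g^4 + 18*g^3 + 9*I*g^3 + 18*I*g^2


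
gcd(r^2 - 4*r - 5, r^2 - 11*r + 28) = 1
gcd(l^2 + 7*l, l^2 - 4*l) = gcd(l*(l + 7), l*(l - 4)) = l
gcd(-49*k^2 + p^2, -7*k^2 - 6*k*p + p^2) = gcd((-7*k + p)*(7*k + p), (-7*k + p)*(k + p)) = -7*k + p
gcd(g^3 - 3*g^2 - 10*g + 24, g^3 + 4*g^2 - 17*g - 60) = g^2 - g - 12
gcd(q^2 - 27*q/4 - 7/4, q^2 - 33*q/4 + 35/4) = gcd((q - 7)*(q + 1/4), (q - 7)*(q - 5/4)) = q - 7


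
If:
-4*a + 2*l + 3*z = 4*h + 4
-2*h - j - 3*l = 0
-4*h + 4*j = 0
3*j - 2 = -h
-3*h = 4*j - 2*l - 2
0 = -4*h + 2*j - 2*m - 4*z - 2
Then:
No Solution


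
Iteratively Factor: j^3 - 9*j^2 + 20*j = (j - 4)*(j^2 - 5*j) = j*(j - 4)*(j - 5)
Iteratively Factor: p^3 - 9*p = (p - 3)*(p^2 + 3*p) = p*(p - 3)*(p + 3)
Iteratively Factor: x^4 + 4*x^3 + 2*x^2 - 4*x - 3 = (x + 3)*(x^3 + x^2 - x - 1) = (x + 1)*(x + 3)*(x^2 - 1) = (x + 1)^2*(x + 3)*(x - 1)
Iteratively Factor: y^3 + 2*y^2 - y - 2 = (y - 1)*(y^2 + 3*y + 2) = (y - 1)*(y + 2)*(y + 1)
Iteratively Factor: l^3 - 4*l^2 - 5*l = (l + 1)*(l^2 - 5*l) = l*(l + 1)*(l - 5)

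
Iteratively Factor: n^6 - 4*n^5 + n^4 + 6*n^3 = (n)*(n^5 - 4*n^4 + n^3 + 6*n^2) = n*(n + 1)*(n^4 - 5*n^3 + 6*n^2) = n*(n - 3)*(n + 1)*(n^3 - 2*n^2) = n*(n - 3)*(n - 2)*(n + 1)*(n^2) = n^2*(n - 3)*(n - 2)*(n + 1)*(n)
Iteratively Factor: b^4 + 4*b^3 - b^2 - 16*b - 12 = (b + 3)*(b^3 + b^2 - 4*b - 4) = (b + 1)*(b + 3)*(b^2 - 4) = (b - 2)*(b + 1)*(b + 3)*(b + 2)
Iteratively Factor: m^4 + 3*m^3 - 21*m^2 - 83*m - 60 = (m + 1)*(m^3 + 2*m^2 - 23*m - 60) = (m - 5)*(m + 1)*(m^2 + 7*m + 12) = (m - 5)*(m + 1)*(m + 3)*(m + 4)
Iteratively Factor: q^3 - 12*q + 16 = (q - 2)*(q^2 + 2*q - 8) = (q - 2)*(q + 4)*(q - 2)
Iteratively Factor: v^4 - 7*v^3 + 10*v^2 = (v)*(v^3 - 7*v^2 + 10*v) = v*(v - 2)*(v^2 - 5*v) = v*(v - 5)*(v - 2)*(v)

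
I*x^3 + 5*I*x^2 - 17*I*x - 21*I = (x - 3)*(x + 7)*(I*x + I)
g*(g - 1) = g^2 - g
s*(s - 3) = s^2 - 3*s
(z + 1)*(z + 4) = z^2 + 5*z + 4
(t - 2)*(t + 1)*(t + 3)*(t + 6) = t^4 + 8*t^3 + 7*t^2 - 36*t - 36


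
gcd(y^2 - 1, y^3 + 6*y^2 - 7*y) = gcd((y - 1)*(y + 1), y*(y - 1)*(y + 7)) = y - 1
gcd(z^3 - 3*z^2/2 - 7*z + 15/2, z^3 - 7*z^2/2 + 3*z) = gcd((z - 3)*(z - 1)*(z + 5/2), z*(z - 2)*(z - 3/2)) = 1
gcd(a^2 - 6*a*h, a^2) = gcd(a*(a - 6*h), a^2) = a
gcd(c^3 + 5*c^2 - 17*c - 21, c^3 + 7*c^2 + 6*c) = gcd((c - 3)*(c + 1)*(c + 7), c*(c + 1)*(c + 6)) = c + 1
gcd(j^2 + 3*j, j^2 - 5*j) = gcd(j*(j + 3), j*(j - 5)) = j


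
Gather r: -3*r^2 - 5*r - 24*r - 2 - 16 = -3*r^2 - 29*r - 18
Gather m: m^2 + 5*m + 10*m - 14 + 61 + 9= m^2 + 15*m + 56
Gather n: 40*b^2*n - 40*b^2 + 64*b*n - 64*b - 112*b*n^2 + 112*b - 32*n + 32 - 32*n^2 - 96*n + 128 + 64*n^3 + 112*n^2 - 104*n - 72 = -40*b^2 + 48*b + 64*n^3 + n^2*(80 - 112*b) + n*(40*b^2 + 64*b - 232) + 88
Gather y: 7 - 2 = 5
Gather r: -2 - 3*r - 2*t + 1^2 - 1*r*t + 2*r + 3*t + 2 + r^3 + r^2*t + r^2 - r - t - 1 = r^3 + r^2*(t + 1) + r*(-t - 2)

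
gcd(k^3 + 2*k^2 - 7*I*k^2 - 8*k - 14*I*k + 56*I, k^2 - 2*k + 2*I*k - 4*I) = k - 2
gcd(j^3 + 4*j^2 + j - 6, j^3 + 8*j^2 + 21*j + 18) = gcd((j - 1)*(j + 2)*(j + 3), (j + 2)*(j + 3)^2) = j^2 + 5*j + 6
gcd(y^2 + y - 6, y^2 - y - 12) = y + 3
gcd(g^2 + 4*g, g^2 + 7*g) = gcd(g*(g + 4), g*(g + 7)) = g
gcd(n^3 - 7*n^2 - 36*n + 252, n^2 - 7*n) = n - 7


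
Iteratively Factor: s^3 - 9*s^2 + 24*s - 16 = (s - 4)*(s^2 - 5*s + 4) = (s - 4)^2*(s - 1)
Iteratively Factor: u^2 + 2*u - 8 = (u + 4)*(u - 2)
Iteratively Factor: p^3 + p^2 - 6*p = (p - 2)*(p^2 + 3*p) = (p - 2)*(p + 3)*(p)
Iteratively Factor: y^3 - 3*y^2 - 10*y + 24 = (y + 3)*(y^2 - 6*y + 8) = (y - 4)*(y + 3)*(y - 2)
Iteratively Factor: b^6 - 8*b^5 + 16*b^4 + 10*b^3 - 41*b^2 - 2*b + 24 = (b - 4)*(b^5 - 4*b^4 + 10*b^2 - b - 6) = (b - 4)*(b - 2)*(b^4 - 2*b^3 - 4*b^2 + 2*b + 3) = (b - 4)*(b - 2)*(b - 1)*(b^3 - b^2 - 5*b - 3) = (b - 4)*(b - 3)*(b - 2)*(b - 1)*(b^2 + 2*b + 1) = (b - 4)*(b - 3)*(b - 2)*(b - 1)*(b + 1)*(b + 1)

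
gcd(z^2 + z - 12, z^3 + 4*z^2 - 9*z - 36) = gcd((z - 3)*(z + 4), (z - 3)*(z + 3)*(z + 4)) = z^2 + z - 12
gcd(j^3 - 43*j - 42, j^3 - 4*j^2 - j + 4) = j + 1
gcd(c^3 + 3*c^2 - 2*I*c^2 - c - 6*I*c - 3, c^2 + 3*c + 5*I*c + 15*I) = c + 3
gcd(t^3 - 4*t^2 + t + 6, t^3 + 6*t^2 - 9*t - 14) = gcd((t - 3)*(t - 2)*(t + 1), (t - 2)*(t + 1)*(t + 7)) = t^2 - t - 2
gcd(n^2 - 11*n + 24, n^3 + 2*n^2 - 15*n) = n - 3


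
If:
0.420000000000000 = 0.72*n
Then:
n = 0.58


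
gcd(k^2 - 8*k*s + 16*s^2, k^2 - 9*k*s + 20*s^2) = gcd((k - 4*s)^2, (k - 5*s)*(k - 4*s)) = -k + 4*s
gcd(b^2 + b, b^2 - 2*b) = b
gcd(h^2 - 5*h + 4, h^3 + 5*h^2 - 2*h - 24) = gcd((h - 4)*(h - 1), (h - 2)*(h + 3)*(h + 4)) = 1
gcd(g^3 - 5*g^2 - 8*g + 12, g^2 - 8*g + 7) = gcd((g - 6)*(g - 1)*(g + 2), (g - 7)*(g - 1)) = g - 1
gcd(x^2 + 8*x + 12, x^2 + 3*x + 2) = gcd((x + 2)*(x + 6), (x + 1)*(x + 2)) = x + 2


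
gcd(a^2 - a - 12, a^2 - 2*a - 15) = a + 3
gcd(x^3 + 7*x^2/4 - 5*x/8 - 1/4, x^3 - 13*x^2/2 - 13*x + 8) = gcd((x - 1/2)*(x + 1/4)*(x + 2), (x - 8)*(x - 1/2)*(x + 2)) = x^2 + 3*x/2 - 1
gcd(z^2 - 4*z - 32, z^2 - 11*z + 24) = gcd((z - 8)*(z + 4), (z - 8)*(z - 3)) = z - 8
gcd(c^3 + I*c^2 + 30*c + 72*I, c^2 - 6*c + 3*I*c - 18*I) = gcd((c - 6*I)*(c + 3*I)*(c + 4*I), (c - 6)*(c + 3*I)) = c + 3*I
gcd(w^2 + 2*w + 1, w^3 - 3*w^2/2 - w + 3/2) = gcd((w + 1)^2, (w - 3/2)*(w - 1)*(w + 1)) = w + 1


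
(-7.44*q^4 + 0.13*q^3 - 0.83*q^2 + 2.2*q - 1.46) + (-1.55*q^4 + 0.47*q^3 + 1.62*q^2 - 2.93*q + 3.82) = -8.99*q^4 + 0.6*q^3 + 0.79*q^2 - 0.73*q + 2.36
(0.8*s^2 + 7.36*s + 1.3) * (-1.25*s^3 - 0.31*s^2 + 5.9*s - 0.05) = -1.0*s^5 - 9.448*s^4 + 0.813400000000001*s^3 + 42.981*s^2 + 7.302*s - 0.065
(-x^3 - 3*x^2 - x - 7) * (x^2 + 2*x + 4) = -x^5 - 5*x^4 - 11*x^3 - 21*x^2 - 18*x - 28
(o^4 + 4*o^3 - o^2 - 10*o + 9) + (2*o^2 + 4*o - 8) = o^4 + 4*o^3 + o^2 - 6*o + 1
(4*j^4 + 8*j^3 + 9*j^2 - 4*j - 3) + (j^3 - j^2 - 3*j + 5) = 4*j^4 + 9*j^3 + 8*j^2 - 7*j + 2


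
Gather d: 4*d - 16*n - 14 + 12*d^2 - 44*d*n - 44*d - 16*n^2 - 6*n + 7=12*d^2 + d*(-44*n - 40) - 16*n^2 - 22*n - 7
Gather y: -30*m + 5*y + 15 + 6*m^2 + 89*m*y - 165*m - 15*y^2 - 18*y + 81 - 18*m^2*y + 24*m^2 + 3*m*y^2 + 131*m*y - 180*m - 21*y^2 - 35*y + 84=30*m^2 - 375*m + y^2*(3*m - 36) + y*(-18*m^2 + 220*m - 48) + 180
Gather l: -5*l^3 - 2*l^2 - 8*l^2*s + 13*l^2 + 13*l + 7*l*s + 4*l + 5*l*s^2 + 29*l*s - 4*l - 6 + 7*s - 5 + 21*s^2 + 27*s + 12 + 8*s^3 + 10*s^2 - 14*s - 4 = -5*l^3 + l^2*(11 - 8*s) + l*(5*s^2 + 36*s + 13) + 8*s^3 + 31*s^2 + 20*s - 3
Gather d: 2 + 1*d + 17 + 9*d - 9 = 10*d + 10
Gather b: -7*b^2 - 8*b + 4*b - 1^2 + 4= -7*b^2 - 4*b + 3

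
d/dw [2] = 0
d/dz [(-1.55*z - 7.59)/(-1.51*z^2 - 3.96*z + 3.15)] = (2.3405*z^2 + 6.138*z - (1.55*z + 7.59)*(3.02*z + 3.96) - 4.8825)/(1.51*z^2 + 3.96*z - 3.15)^2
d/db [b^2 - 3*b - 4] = 2*b - 3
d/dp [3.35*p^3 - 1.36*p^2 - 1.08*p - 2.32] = 10.05*p^2 - 2.72*p - 1.08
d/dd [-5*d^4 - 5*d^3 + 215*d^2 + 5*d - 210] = -20*d^3 - 15*d^2 + 430*d + 5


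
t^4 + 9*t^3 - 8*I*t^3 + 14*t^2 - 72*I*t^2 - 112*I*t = t*(t + 2)*(t + 7)*(t - 8*I)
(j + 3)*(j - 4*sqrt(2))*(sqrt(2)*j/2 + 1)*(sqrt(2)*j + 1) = j^4 - 5*sqrt(2)*j^3/2 + 3*j^3 - 11*j^2 - 15*sqrt(2)*j^2/2 - 33*j - 4*sqrt(2)*j - 12*sqrt(2)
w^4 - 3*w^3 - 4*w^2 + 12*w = w*(w - 3)*(w - 2)*(w + 2)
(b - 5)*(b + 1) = b^2 - 4*b - 5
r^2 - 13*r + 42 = (r - 7)*(r - 6)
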